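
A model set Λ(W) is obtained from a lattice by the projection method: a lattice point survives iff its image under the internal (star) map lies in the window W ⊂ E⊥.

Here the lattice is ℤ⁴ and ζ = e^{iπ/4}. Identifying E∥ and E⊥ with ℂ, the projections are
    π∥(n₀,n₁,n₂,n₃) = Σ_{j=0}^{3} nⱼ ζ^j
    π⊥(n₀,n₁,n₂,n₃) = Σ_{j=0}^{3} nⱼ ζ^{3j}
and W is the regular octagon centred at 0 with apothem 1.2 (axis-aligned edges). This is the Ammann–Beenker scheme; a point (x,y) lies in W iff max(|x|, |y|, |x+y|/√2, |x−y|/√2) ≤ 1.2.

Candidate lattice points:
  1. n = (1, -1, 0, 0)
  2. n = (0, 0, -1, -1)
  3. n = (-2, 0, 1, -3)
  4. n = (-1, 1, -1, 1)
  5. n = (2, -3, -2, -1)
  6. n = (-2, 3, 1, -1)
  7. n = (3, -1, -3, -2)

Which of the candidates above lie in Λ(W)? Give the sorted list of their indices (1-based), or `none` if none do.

Internal map: ζ^{3j} for j=0..3 gives (1,0), (−√2/2,√2/2), (0,−1), (√2/2,√2/2).
candidate 1: n = (1, -1, 0, 0) → π⊥ ≈ (+1.70711, -0.70711); max(|x|,|y|,|x±y|/√2) = 1.70711 > 1.2 ⇒ ∉ W
candidate 2: n = (0, 0, -1, -1) → π⊥ ≈ (-0.70711, +0.29289); max(|x|,|y|,|x±y|/√2) = 0.70711 ≤ 1.2 ⇒ ∈ W
candidate 3: n = (-2, 0, 1, -3) → π⊥ ≈ (-4.12132, -3.12132); max(|x|,|y|,|x±y|/√2) = 5.12132 > 1.2 ⇒ ∉ W
candidate 4: n = (-1, 1, -1, 1) → π⊥ ≈ (-1.00000, +2.41421); max(|x|,|y|,|x±y|/√2) = 2.41421 > 1.2 ⇒ ∉ W
candidate 5: n = (2, -3, -2, -1) → π⊥ ≈ (+3.41421, -0.82843); max(|x|,|y|,|x±y|/√2) = 3.41421 > 1.2 ⇒ ∉ W
candidate 6: n = (-2, 3, 1, -1) → π⊥ ≈ (-4.82843, +0.41421); max(|x|,|y|,|x±y|/√2) = 4.82843 > 1.2 ⇒ ∉ W
candidate 7: n = (3, -1, -3, -2) → π⊥ ≈ (+2.29289, +0.87868); max(|x|,|y|,|x±y|/√2) = 2.29289 > 1.2 ⇒ ∉ W

2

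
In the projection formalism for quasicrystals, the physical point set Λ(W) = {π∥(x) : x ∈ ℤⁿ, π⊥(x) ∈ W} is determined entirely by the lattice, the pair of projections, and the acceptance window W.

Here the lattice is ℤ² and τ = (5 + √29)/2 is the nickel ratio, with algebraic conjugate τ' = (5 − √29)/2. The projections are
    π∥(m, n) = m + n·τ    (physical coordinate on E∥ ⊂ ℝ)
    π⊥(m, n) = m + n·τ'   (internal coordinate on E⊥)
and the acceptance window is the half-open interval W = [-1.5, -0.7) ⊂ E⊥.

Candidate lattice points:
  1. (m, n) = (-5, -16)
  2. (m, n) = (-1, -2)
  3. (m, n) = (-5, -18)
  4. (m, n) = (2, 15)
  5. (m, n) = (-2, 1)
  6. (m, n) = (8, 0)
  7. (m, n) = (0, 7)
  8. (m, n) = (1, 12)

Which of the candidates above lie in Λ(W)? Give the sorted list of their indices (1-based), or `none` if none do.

4, 7, 8

Numerically τ ≈ 5.1926 and τ' = −1/τ ≈ -0.1926.
#1 (-5,-16): internal coord -5 + (-16)·τ' = -1.9187; -1.9187 ∉ [-1.5, -0.7) → out
#2 (-1,-2): internal coord -1 + (-2)·τ' = -0.6148; -0.6148 ∉ [-1.5, -0.7) → out
#3 (-5,-18): internal coord -5 + (-18)·τ' = -1.5335; -1.5335 ∉ [-1.5, -0.7) → out
#4 (2,15): internal coord 2 + (15)·τ' = -0.8887; -0.8887 ∈ [-1.5, -0.7) → IN Λ
#5 (-2,1): internal coord -2 + (1)·τ' = -2.1926; -2.1926 ∉ [-1.5, -0.7) → out
#6 (8,0): internal coord 8 + (0)·τ' = +8.0000; +8.0000 ∉ [-1.5, -0.7) → out
#7 (0,7): internal coord 0 + (7)·τ' = -1.3481; -1.3481 ∈ [-1.5, -0.7) → IN Λ
#8 (1,12): internal coord 1 + (12)·τ' = -1.3110; -1.3110 ∈ [-1.5, -0.7) → IN Λ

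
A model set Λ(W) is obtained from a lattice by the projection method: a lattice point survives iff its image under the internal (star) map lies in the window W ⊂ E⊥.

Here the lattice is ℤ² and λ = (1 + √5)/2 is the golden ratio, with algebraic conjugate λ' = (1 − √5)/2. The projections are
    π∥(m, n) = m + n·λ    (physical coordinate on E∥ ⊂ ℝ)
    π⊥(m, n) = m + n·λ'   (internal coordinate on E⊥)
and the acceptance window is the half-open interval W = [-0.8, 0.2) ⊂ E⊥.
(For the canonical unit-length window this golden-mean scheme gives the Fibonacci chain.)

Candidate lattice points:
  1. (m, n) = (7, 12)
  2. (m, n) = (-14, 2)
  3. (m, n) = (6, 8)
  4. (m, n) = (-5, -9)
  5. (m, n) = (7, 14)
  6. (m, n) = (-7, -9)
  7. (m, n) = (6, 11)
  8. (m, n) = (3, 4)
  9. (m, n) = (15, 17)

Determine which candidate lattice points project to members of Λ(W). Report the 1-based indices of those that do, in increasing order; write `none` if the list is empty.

1, 7

λ' = (1−√5)/2 ≈ -0.61803.
#1 (7,12): internal coord 7 + (12)·λ' = -0.41641; -0.41641 ∈ [-0.8, 0.2) → IN Λ
#2 (-14,2): internal coord -14 + (2)·λ' = -15.23607; -15.23607 ∉ [-0.8, 0.2) → out
#3 (6,8): internal coord 6 + (8)·λ' = +1.05573; +1.05573 ∉ [-0.8, 0.2) → out
#4 (-5,-9): internal coord -5 + (-9)·λ' = +0.56231; +0.56231 ∉ [-0.8, 0.2) → out
#5 (7,14): internal coord 7 + (14)·λ' = -1.65248; -1.65248 ∉ [-0.8, 0.2) → out
#6 (-7,-9): internal coord -7 + (-9)·λ' = -1.43769; -1.43769 ∉ [-0.8, 0.2) → out
#7 (6,11): internal coord 6 + (11)·λ' = -0.79837; -0.79837 ∈ [-0.8, 0.2) → IN Λ
#8 (3,4): internal coord 3 + (4)·λ' = +0.52786; +0.52786 ∉ [-0.8, 0.2) → out
#9 (15,17): internal coord 15 + (17)·λ' = +4.49342; +4.49342 ∉ [-0.8, 0.2) → out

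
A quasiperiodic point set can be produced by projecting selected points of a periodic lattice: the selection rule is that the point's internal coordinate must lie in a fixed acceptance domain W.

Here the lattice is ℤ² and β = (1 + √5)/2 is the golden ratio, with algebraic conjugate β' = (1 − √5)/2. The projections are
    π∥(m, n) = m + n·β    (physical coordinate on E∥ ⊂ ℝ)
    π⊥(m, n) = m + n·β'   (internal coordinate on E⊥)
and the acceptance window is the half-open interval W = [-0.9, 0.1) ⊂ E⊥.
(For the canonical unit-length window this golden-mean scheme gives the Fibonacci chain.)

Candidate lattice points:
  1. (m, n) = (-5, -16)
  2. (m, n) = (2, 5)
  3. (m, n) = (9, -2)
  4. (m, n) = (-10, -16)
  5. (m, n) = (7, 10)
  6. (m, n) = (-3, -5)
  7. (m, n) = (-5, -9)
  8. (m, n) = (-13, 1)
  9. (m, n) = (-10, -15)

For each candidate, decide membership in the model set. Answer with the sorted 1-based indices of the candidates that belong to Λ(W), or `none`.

Compute β' = (1−√5)/2 = -0.6180, so π⊥(m,n) = m -0.6180·n.
#1 (-5,-16): internal coord -5 + (-16)·β' = +4.8885; +4.8885 ∉ [-0.9, 0.1) → out
#2 (2,5): internal coord 2 + (5)·β' = -1.0902; -1.0902 ∉ [-0.9, 0.1) → out
#3 (9,-2): internal coord 9 + (-2)·β' = +10.2361; +10.2361 ∉ [-0.9, 0.1) → out
#4 (-10,-16): internal coord -10 + (-16)·β' = -0.1115; -0.1115 ∈ [-0.9, 0.1) → IN Λ
#5 (7,10): internal coord 7 + (10)·β' = +0.8197; +0.8197 ∉ [-0.9, 0.1) → out
#6 (-3,-5): internal coord -3 + (-5)·β' = +0.0902; +0.0902 ∈ [-0.9, 0.1) → IN Λ
#7 (-5,-9): internal coord -5 + (-9)·β' = +0.5623; +0.5623 ∉ [-0.9, 0.1) → out
#8 (-13,1): internal coord -13 + (1)·β' = -13.6180; -13.6180 ∉ [-0.9, 0.1) → out
#9 (-10,-15): internal coord -10 + (-15)·β' = -0.7295; -0.7295 ∈ [-0.9, 0.1) → IN Λ

4, 6, 9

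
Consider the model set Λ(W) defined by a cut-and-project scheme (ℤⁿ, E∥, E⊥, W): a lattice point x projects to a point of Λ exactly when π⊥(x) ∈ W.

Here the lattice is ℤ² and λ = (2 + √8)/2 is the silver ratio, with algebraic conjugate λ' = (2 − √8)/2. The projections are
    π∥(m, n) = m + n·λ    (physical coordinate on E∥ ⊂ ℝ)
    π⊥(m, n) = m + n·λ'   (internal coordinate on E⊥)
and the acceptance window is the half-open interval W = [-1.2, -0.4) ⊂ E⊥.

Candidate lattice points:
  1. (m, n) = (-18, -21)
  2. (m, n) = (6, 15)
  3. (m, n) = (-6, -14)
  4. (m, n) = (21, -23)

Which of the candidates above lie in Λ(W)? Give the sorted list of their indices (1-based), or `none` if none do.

none

Numerically λ ≈ 2.414214 and λ' = −1/λ ≈ -0.414214.
[1] lift (-18,-21): star map gives -9.301515; window check -1.2 ≤ -9.301515 < -0.4 is false → out
[2] lift (6,15): star map gives -0.213203; window check -1.2 ≤ -0.213203 < -0.4 is false → out
[3] lift (-6,-14): star map gives -0.201010; window check -1.2 ≤ -0.201010 < -0.4 is false → out
[4] lift (21,-23): star map gives 30.526912; window check -1.2 ≤ 30.526912 < -0.4 is false → out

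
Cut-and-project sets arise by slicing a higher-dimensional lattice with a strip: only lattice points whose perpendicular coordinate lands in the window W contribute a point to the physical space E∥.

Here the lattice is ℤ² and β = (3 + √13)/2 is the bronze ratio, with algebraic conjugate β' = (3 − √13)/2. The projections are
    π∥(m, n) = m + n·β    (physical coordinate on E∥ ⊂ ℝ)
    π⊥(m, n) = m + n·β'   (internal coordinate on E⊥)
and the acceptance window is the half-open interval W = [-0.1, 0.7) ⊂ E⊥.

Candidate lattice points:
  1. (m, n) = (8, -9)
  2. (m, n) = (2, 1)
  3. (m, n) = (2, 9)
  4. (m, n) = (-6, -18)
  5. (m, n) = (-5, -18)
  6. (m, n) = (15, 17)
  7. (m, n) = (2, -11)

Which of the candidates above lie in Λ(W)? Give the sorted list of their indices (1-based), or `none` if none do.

β' = (3−√13)/2 ≈ -0.3028.
[1] lift (8,-9): star map gives 10.7250; window check -0.1 ≤ 10.7250 < 0.7 is false → out
[2] lift (2,1): star map gives 1.6972; window check -0.1 ≤ 1.6972 < 0.7 is false → out
[3] lift (2,9): star map gives -0.7250; window check -0.1 ≤ -0.7250 < 0.7 is false → out
[4] lift (-6,-18): star map gives -0.5500; window check -0.1 ≤ -0.5500 < 0.7 is false → out
[5] lift (-5,-18): star map gives 0.4500; window check -0.1 ≤ 0.4500 < 0.7 is true → IN Λ
[6] lift (15,17): star map gives 9.8528; window check -0.1 ≤ 9.8528 < 0.7 is false → out
[7] lift (2,-11): star map gives 5.3305; window check -0.1 ≤ 5.3305 < 0.7 is false → out

5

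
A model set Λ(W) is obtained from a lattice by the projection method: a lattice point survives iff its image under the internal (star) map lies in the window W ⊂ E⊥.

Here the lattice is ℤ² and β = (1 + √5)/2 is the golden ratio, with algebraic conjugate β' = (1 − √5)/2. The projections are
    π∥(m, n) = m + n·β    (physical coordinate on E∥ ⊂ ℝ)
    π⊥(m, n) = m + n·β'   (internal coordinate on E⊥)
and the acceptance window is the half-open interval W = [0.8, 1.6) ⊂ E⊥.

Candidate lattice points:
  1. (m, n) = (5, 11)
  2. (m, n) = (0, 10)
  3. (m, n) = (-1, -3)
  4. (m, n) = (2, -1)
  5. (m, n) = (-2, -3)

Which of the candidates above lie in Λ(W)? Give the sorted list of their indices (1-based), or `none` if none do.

Numerically β ≈ 1.61803 and β' = −1/β ≈ -0.61803.
candidate 1: (m,n)=(5,11) → π∥ = 5+11·β ≈ 22.79837, π⊥ = 5+11·β' ≈ -1.79837 ∉ [0.8, 1.6) ⇒ out
candidate 2: (m,n)=(0,10) → π∥ = 0+10·β ≈ 16.18034, π⊥ = 0+10·β' ≈ -6.18034 ∉ [0.8, 1.6) ⇒ out
candidate 3: (m,n)=(-1,-3) → π∥ = -1-3·β ≈ -5.85410, π⊥ = -1-3·β' ≈ 0.85410 ∈ [0.8, 1.6) ⇒ IN Λ
candidate 4: (m,n)=(2,-1) → π∥ = 2-1·β ≈ 0.38197, π⊥ = 2-1·β' ≈ 2.61803 ∉ [0.8, 1.6) ⇒ out
candidate 5: (m,n)=(-2,-3) → π∥ = -2-3·β ≈ -6.85410, π⊥ = -2-3·β' ≈ -0.14590 ∉ [0.8, 1.6) ⇒ out

3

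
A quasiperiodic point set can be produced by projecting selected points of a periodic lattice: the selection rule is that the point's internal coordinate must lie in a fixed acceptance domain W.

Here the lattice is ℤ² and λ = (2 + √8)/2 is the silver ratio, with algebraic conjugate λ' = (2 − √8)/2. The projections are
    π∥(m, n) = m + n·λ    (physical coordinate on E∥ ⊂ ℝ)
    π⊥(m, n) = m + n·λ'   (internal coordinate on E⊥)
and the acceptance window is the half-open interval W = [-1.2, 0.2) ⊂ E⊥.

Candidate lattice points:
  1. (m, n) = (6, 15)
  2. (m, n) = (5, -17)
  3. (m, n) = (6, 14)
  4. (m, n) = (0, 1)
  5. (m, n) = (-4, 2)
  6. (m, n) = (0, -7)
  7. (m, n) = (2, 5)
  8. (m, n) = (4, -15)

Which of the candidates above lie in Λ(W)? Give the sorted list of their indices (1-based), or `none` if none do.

1, 4, 7

Compute λ' = (2−√8)/2 = -0.41421, so π⊥(m,n) = m -0.41421·n.
[1] lift (6,15): star map gives -0.21320; window check -1.2 ≤ -0.21320 < 0.2 is true → IN Λ
[2] lift (5,-17): star map gives 12.04163; window check -1.2 ≤ 12.04163 < 0.2 is false → out
[3] lift (6,14): star map gives 0.20101; window check -1.2 ≤ 0.20101 < 0.2 is false → out
[4] lift (0,1): star map gives -0.41421; window check -1.2 ≤ -0.41421 < 0.2 is true → IN Λ
[5] lift (-4,2): star map gives -4.82843; window check -1.2 ≤ -4.82843 < 0.2 is false → out
[6] lift (0,-7): star map gives 2.89949; window check -1.2 ≤ 2.89949 < 0.2 is false → out
[7] lift (2,5): star map gives -0.07107; window check -1.2 ≤ -0.07107 < 0.2 is true → IN Λ
[8] lift (4,-15): star map gives 10.21320; window check -1.2 ≤ 10.21320 < 0.2 is false → out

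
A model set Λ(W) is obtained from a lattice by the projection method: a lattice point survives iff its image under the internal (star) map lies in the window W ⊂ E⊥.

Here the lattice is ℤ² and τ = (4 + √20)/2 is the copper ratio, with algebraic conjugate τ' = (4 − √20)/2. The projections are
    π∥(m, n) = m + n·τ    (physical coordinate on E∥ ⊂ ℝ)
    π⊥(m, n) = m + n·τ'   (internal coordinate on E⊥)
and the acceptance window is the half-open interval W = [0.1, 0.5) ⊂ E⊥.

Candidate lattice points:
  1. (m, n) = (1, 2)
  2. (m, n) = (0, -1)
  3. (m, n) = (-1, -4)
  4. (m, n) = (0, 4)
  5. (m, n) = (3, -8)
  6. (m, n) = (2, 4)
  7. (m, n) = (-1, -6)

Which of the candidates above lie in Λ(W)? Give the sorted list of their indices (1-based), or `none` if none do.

τ' = (4−√20)/2 ≈ -0.2361.
#1 (1,2): internal coord 1 + (2)·τ' = +0.5279; +0.5279 ∉ [0.1, 0.5) → out
#2 (0,-1): internal coord 0 + (-1)·τ' = +0.2361; +0.2361 ∈ [0.1, 0.5) → IN Λ
#3 (-1,-4): internal coord -1 + (-4)·τ' = -0.0557; -0.0557 ∉ [0.1, 0.5) → out
#4 (0,4): internal coord 0 + (4)·τ' = -0.9443; -0.9443 ∉ [0.1, 0.5) → out
#5 (3,-8): internal coord 3 + (-8)·τ' = +4.8885; +4.8885 ∉ [0.1, 0.5) → out
#6 (2,4): internal coord 2 + (4)·τ' = +1.0557; +1.0557 ∉ [0.1, 0.5) → out
#7 (-1,-6): internal coord -1 + (-6)·τ' = +0.4164; +0.4164 ∈ [0.1, 0.5) → IN Λ

2, 7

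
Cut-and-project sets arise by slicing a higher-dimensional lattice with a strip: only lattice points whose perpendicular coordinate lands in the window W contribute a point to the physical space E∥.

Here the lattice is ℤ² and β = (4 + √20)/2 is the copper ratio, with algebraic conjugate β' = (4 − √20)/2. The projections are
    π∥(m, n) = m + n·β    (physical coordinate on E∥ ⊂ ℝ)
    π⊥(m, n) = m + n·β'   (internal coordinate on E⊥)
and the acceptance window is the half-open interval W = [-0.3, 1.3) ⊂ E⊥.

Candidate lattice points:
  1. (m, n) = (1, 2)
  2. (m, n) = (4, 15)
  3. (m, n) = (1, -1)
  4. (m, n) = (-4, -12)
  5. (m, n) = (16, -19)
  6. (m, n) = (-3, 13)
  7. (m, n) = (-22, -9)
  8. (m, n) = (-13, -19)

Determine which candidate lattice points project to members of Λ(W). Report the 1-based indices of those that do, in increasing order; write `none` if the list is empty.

1, 2, 3

Compute β' = (4−√20)/2 = -0.23607, so π⊥(m,n) = m -0.23607·n.
[1] lift (1,2): star map gives 0.52786; window check -0.3 ≤ 0.52786 < 1.3 is true → IN Λ
[2] lift (4,15): star map gives 0.45898; window check -0.3 ≤ 0.45898 < 1.3 is true → IN Λ
[3] lift (1,-1): star map gives 1.23607; window check -0.3 ≤ 1.23607 < 1.3 is true → IN Λ
[4] lift (-4,-12): star map gives -1.16718; window check -0.3 ≤ -1.16718 < 1.3 is false → out
[5] lift (16,-19): star map gives 20.48529; window check -0.3 ≤ 20.48529 < 1.3 is false → out
[6] lift (-3,13): star map gives -6.06888; window check -0.3 ≤ -6.06888 < 1.3 is false → out
[7] lift (-22,-9): star map gives -19.87539; window check -0.3 ≤ -19.87539 < 1.3 is false → out
[8] lift (-13,-19): star map gives -8.51471; window check -0.3 ≤ -8.51471 < 1.3 is false → out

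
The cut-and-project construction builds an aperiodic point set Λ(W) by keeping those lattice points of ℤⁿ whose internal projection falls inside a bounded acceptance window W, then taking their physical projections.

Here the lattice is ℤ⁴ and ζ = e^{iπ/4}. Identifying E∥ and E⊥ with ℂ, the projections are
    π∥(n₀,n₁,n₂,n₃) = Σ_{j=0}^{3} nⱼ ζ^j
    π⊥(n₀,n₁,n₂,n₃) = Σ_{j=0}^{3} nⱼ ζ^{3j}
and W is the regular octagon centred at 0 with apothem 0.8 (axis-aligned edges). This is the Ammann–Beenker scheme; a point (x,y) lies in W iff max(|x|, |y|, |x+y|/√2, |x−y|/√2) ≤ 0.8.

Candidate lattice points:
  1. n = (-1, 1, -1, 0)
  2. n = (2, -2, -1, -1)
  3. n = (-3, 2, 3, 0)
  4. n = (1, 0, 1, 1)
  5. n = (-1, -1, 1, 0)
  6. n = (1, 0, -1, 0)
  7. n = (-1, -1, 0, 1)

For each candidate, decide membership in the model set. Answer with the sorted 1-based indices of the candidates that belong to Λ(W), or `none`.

π⊥(n) = n₀ + n₁ζ³ + n₂ζ⁶ + n₃ζ⁹ where ζ = e^{iπ/4}.
#1 (-1, 1, -1, 0): internal (-1.7071, 1.7071); octagon support 2.4142 vs apothem 0.8 → ∉ W
#2 (2, -2, -1, -1): internal (2.7071, -1.1213); octagon support 2.7071 vs apothem 0.8 → ∉ W
#3 (-3, 2, 3, 0): internal (-4.4142, -1.5858); octagon support 4.4142 vs apothem 0.8 → ∉ W
#4 (1, 0, 1, 1): internal (1.7071, -0.2929); octagon support 1.7071 vs apothem 0.8 → ∉ W
#5 (-1, -1, 1, 0): internal (-0.2929, -1.7071); octagon support 1.7071 vs apothem 0.8 → ∉ W
#6 (1, 0, -1, 0): internal (1.0000, 1.0000); octagon support 1.4142 vs apothem 0.8 → ∉ W
#7 (-1, -1, 0, 1): internal (0.4142, 0.0000); octagon support 0.4142 vs apothem 0.8 → ∈ W

7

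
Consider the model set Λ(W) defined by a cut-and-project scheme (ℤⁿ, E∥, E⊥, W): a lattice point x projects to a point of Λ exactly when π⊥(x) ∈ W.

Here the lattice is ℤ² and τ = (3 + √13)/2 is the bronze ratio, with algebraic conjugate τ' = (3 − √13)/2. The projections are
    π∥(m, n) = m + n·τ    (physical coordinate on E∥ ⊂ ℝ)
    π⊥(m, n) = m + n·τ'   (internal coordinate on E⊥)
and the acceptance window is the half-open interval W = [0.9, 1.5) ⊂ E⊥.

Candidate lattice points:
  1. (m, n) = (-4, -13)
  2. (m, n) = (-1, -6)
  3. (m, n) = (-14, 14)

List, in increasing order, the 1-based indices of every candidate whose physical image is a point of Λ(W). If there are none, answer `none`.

none

Compute τ' = (3−√13)/2 = -0.30278, so π⊥(m,n) = m -0.30278·n.
#1 (-4,-13): internal coord -4 + (-13)·τ' = -0.06392; -0.06392 ∉ [0.9, 1.5) → out
#2 (-1,-6): internal coord -1 + (-6)·τ' = +0.81665; +0.81665 ∉ [0.9, 1.5) → out
#3 (-14,14): internal coord -14 + (14)·τ' = -18.23886; -18.23886 ∉ [0.9, 1.5) → out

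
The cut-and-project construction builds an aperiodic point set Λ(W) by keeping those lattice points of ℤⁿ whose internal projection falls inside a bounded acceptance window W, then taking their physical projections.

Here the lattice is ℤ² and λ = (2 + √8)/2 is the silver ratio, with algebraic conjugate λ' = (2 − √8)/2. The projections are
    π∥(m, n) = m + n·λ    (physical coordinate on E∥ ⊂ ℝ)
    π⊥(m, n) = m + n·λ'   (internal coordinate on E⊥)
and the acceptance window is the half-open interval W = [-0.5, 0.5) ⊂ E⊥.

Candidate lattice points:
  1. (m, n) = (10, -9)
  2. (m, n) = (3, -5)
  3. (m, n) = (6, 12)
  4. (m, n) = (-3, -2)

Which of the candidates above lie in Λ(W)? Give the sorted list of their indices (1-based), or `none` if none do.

none

Numerically λ ≈ 2.4142 and λ' = −1/λ ≈ -0.4142.
candidate 1: (m,n)=(10,-9) → π∥ = 10-9·λ ≈ -11.7279, π⊥ = 10-9·λ' ≈ 13.7279 ∉ [-0.5, 0.5) ⇒ out
candidate 2: (m,n)=(3,-5) → π∥ = 3-5·λ ≈ -9.0711, π⊥ = 3-5·λ' ≈ 5.0711 ∉ [-0.5, 0.5) ⇒ out
candidate 3: (m,n)=(6,12) → π∥ = 6+12·λ ≈ 34.9706, π⊥ = 6+12·λ' ≈ 1.0294 ∉ [-0.5, 0.5) ⇒ out
candidate 4: (m,n)=(-3,-2) → π∥ = -3-2·λ ≈ -7.8284, π⊥ = -3-2·λ' ≈ -2.1716 ∉ [-0.5, 0.5) ⇒ out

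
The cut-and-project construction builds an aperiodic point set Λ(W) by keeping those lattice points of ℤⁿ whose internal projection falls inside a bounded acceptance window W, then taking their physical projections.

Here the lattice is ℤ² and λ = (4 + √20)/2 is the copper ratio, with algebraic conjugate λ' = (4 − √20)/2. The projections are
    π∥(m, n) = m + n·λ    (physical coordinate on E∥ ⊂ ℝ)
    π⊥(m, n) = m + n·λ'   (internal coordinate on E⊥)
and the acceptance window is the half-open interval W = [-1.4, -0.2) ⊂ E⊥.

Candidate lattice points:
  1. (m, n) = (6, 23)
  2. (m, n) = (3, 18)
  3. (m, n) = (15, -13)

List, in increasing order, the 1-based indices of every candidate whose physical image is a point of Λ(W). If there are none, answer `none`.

2

Compute λ' = (4−√20)/2 = -0.23607, so π⊥(m,n) = m -0.23607·n.
[1] lift (6,23): star map gives 0.57044; window check -1.4 ≤ 0.57044 < -0.2 is false → out
[2] lift (3,18): star map gives -1.24922; window check -1.4 ≤ -1.24922 < -0.2 is true → IN Λ
[3] lift (15,-13): star map gives 18.06888; window check -1.4 ≤ 18.06888 < -0.2 is false → out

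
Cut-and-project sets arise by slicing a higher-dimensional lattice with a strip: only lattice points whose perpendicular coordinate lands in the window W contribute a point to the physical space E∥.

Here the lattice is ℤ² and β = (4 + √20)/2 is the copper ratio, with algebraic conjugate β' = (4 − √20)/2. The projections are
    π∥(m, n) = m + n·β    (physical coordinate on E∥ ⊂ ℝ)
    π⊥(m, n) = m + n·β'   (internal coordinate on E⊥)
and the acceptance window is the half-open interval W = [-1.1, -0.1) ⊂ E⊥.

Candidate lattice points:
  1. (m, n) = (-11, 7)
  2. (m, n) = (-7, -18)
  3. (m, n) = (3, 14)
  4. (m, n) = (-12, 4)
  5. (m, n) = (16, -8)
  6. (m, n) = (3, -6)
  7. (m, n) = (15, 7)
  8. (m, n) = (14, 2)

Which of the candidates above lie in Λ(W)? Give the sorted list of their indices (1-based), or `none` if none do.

3

Numerically β ≈ 4.236068 and β' = −1/β ≈ -0.236068.
[1] lift (-11,7): star map gives -12.652476; window check -1.1 ≤ -12.652476 < -0.1 is false → out
[2] lift (-7,-18): star map gives -2.750776; window check -1.1 ≤ -2.750776 < -0.1 is false → out
[3] lift (3,14): star map gives -0.304952; window check -1.1 ≤ -0.304952 < -0.1 is true → IN Λ
[4] lift (-12,4): star map gives -12.944272; window check -1.1 ≤ -12.944272 < -0.1 is false → out
[5] lift (16,-8): star map gives 17.888544; window check -1.1 ≤ 17.888544 < -0.1 is false → out
[6] lift (3,-6): star map gives 4.416408; window check -1.1 ≤ 4.416408 < -0.1 is false → out
[7] lift (15,7): star map gives 13.347524; window check -1.1 ≤ 13.347524 < -0.1 is false → out
[8] lift (14,2): star map gives 13.527864; window check -1.1 ≤ 13.527864 < -0.1 is false → out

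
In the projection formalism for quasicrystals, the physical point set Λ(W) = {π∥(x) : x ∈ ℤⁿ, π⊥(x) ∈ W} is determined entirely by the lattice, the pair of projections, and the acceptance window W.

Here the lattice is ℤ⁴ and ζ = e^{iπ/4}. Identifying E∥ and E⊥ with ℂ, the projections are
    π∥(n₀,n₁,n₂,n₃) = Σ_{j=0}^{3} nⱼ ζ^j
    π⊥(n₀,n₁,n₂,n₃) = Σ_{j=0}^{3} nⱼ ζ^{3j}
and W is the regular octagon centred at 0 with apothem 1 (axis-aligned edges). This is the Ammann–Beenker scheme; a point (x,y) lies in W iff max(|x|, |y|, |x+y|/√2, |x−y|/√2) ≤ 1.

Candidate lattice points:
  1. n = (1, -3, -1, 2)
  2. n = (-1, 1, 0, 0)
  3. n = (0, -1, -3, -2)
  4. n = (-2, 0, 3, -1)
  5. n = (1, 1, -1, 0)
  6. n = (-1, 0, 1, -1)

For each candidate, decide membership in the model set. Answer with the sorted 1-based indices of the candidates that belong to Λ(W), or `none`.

With ζ = e^{iπ/4} the internal vectors are ζ^0,ζ^3,ζ^6,ζ^9.
candidate 1: n = (1, -3, -1, 2) → π⊥ ≈ (+4.53553, +0.29289); max(|x|,|y|,|x±y|/√2) = 4.53553 > 1 ⇒ ∉ W
candidate 2: n = (-1, 1, 0, 0) → π⊥ ≈ (-1.70711, +0.70711); max(|x|,|y|,|x±y|/√2) = 1.70711 > 1 ⇒ ∉ W
candidate 3: n = (0, -1, -3, -2) → π⊥ ≈ (-0.70711, +0.87868); max(|x|,|y|,|x±y|/√2) = 1.12132 > 1 ⇒ ∉ W
candidate 4: n = (-2, 0, 3, -1) → π⊥ ≈ (-2.70711, -3.70711); max(|x|,|y|,|x±y|/√2) = 4.53553 > 1 ⇒ ∉ W
candidate 5: n = (1, 1, -1, 0) → π⊥ ≈ (+0.29289, +1.70711); max(|x|,|y|,|x±y|/√2) = 1.70711 > 1 ⇒ ∉ W
candidate 6: n = (-1, 0, 1, -1) → π⊥ ≈ (-1.70711, -1.70711); max(|x|,|y|,|x±y|/√2) = 2.41421 > 1 ⇒ ∉ W

none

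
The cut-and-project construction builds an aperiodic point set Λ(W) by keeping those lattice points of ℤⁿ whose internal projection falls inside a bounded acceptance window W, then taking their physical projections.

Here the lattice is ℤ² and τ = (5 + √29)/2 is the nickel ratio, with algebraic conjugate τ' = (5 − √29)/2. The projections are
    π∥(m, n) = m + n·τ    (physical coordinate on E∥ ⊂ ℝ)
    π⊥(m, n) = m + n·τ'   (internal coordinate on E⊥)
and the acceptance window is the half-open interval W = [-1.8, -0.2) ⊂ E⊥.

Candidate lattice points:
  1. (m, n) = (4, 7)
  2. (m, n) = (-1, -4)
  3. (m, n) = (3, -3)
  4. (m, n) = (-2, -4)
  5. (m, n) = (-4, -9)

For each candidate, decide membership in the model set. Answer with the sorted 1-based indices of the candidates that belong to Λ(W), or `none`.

2, 4

τ' = (5−√29)/2 ≈ -0.1926.
#1 (4,7): internal coord 4 + (7)·τ' = +2.6519; +2.6519 ∉ [-1.8, -0.2) → out
#2 (-1,-4): internal coord -1 + (-4)·τ' = -0.2297; -0.2297 ∈ [-1.8, -0.2) → IN Λ
#3 (3,-3): internal coord 3 + (-3)·τ' = +3.5777; +3.5777 ∉ [-1.8, -0.2) → out
#4 (-2,-4): internal coord -2 + (-4)·τ' = -1.2297; -1.2297 ∈ [-1.8, -0.2) → IN Λ
#5 (-4,-9): internal coord -4 + (-9)·τ' = -2.2668; -2.2668 ∉ [-1.8, -0.2) → out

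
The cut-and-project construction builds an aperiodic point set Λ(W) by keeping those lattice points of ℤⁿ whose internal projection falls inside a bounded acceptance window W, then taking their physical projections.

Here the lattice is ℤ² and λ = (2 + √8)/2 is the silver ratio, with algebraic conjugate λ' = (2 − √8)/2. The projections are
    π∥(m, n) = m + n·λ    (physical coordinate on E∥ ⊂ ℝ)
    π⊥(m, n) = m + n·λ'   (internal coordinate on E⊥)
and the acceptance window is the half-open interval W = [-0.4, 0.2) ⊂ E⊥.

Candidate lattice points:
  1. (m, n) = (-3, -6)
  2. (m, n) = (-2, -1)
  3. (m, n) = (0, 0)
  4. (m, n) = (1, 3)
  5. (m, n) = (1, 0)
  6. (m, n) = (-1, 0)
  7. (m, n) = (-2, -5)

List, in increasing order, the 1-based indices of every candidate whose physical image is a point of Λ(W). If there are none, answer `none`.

3, 4, 7

Numerically λ ≈ 2.414214 and λ' = −1/λ ≈ -0.414214.
#1 (-3,-6): internal coord -3 + (-6)·λ' = -0.514719; -0.514719 ∉ [-0.4, 0.2) → out
#2 (-2,-1): internal coord -2 + (-1)·λ' = -1.585786; -1.585786 ∉ [-0.4, 0.2) → out
#3 (0,0): internal coord 0 + (0)·λ' = +0.000000; +0.000000 ∈ [-0.4, 0.2) → IN Λ
#4 (1,3): internal coord 1 + (3)·λ' = -0.242641; -0.242641 ∈ [-0.4, 0.2) → IN Λ
#5 (1,0): internal coord 1 + (0)·λ' = +1.000000; +1.000000 ∉ [-0.4, 0.2) → out
#6 (-1,0): internal coord -1 + (0)·λ' = -1.000000; -1.000000 ∉ [-0.4, 0.2) → out
#7 (-2,-5): internal coord -2 + (-5)·λ' = +0.071068; +0.071068 ∈ [-0.4, 0.2) → IN Λ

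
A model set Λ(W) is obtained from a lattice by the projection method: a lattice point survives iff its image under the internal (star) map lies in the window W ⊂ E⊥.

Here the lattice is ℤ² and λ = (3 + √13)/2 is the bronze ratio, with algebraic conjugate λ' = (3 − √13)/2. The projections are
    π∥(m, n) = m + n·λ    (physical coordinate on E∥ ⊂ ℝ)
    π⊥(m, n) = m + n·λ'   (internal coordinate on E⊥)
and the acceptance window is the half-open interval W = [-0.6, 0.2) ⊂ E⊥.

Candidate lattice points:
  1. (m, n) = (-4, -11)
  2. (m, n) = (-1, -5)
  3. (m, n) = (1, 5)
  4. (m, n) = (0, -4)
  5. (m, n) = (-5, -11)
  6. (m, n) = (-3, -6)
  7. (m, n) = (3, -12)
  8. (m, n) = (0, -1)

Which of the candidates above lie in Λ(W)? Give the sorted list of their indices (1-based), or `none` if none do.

Compute λ' = (3−√13)/2 = -0.302776, so π⊥(m,n) = m -0.302776·n.
[1] lift (-4,-11): star map gives -0.669468; window check -0.6 ≤ -0.669468 < 0.2 is false → out
[2] lift (-1,-5): star map gives 0.513878; window check -0.6 ≤ 0.513878 < 0.2 is false → out
[3] lift (1,5): star map gives -0.513878; window check -0.6 ≤ -0.513878 < 0.2 is true → IN Λ
[4] lift (0,-4): star map gives 1.211103; window check -0.6 ≤ 1.211103 < 0.2 is false → out
[5] lift (-5,-11): star map gives -1.669468; window check -0.6 ≤ -1.669468 < 0.2 is false → out
[6] lift (-3,-6): star map gives -1.183346; window check -0.6 ≤ -1.183346 < 0.2 is false → out
[7] lift (3,-12): star map gives 6.633308; window check -0.6 ≤ 6.633308 < 0.2 is false → out
[8] lift (0,-1): star map gives 0.302776; window check -0.6 ≤ 0.302776 < 0.2 is false → out

3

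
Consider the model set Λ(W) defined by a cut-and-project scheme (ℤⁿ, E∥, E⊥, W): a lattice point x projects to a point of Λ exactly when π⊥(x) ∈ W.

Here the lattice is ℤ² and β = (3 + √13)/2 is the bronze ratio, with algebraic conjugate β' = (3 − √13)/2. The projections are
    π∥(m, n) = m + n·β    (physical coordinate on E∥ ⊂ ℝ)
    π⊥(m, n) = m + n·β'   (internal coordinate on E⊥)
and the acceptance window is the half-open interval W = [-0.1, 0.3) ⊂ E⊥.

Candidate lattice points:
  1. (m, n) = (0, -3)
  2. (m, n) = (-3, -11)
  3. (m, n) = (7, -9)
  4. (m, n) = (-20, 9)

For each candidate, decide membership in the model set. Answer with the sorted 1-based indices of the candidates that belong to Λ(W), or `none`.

Compute β' = (3−√13)/2 = -0.302776, so π⊥(m,n) = m -0.302776·n.
candidate 1: (m,n)=(0,-3) → π∥ = 0-3·β ≈ -9.908327, π⊥ = 0-3·β' ≈ 0.908327 ∉ [-0.1, 0.3) ⇒ out
candidate 2: (m,n)=(-3,-11) → π∥ = -3-11·β ≈ -39.330532, π⊥ = -3-11·β' ≈ 0.330532 ∉ [-0.1, 0.3) ⇒ out
candidate 3: (m,n)=(7,-9) → π∥ = 7-9·β ≈ -22.724981, π⊥ = 7-9·β' ≈ 9.724981 ∉ [-0.1, 0.3) ⇒ out
candidate 4: (m,n)=(-20,9) → π∥ = -20+9·β ≈ 9.724981, π⊥ = -20+9·β' ≈ -22.724981 ∉ [-0.1, 0.3) ⇒ out

none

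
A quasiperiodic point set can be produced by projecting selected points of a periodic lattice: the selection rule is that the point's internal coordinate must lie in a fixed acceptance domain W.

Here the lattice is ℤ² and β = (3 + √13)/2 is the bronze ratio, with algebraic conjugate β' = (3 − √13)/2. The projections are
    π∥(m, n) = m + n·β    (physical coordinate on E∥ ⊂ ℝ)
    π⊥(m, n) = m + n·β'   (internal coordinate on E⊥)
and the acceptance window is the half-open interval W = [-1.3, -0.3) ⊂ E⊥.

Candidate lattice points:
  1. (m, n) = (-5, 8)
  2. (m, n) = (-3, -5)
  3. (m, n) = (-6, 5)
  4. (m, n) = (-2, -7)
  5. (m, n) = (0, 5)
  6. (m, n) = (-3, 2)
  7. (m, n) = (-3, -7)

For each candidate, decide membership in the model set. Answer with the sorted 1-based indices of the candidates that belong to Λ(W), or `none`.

β' = (3−√13)/2 ≈ -0.30278.
[1] lift (-5,8): star map gives -7.42221; window check -1.3 ≤ -7.42221 < -0.3 is false → out
[2] lift (-3,-5): star map gives -1.48612; window check -1.3 ≤ -1.48612 < -0.3 is false → out
[3] lift (-6,5): star map gives -7.51388; window check -1.3 ≤ -7.51388 < -0.3 is false → out
[4] lift (-2,-7): star map gives 0.11943; window check -1.3 ≤ 0.11943 < -0.3 is false → out
[5] lift (0,5): star map gives -1.51388; window check -1.3 ≤ -1.51388 < -0.3 is false → out
[6] lift (-3,2): star map gives -3.60555; window check -1.3 ≤ -3.60555 < -0.3 is false → out
[7] lift (-3,-7): star map gives -0.88057; window check -1.3 ≤ -0.88057 < -0.3 is true → IN Λ

7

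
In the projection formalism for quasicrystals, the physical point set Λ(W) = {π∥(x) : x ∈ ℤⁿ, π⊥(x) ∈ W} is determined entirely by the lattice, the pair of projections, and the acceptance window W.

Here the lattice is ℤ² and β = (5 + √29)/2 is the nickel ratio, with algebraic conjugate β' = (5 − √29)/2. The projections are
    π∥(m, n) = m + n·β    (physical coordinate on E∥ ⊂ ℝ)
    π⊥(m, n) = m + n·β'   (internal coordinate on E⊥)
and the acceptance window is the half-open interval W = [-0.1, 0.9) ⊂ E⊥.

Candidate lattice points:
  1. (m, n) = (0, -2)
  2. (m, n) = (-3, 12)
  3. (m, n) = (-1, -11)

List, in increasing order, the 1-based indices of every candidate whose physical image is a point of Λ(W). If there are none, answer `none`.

Compute β' = (5−√29)/2 = -0.1926, so π⊥(m,n) = m -0.1926·n.
candidate 1: (m,n)=(0,-2) → π∥ = 0-2·β ≈ -10.3852, π⊥ = 0-2·β' ≈ 0.3852 ∈ [-0.1, 0.9) ⇒ IN Λ
candidate 2: (m,n)=(-3,12) → π∥ = -3+12·β ≈ 59.3110, π⊥ = -3+12·β' ≈ -5.3110 ∉ [-0.1, 0.9) ⇒ out
candidate 3: (m,n)=(-1,-11) → π∥ = -1-11·β ≈ -58.1184, π⊥ = -1-11·β' ≈ 1.1184 ∉ [-0.1, 0.9) ⇒ out

1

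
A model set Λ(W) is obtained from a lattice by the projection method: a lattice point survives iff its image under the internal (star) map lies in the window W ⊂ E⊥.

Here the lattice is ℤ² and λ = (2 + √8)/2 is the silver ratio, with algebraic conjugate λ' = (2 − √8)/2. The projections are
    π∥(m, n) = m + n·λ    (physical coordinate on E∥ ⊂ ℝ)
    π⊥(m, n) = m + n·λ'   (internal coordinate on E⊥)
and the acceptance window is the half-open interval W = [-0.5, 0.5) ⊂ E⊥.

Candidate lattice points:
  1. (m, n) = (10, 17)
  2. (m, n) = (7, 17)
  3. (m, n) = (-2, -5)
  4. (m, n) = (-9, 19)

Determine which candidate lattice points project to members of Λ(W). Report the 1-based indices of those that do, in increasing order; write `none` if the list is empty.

λ' = (2−√8)/2 ≈ -0.41421.
candidate 1: (m,n)=(10,17) → π∥ = 10+17·λ ≈ 51.04163, π⊥ = 10+17·λ' ≈ 2.95837 ∉ [-0.5, 0.5) ⇒ out
candidate 2: (m,n)=(7,17) → π∥ = 7+17·λ ≈ 48.04163, π⊥ = 7+17·λ' ≈ -0.04163 ∈ [-0.5, 0.5) ⇒ IN Λ
candidate 3: (m,n)=(-2,-5) → π∥ = -2-5·λ ≈ -14.07107, π⊥ = -2-5·λ' ≈ 0.07107 ∈ [-0.5, 0.5) ⇒ IN Λ
candidate 4: (m,n)=(-9,19) → π∥ = -9+19·λ ≈ 36.87006, π⊥ = -9+19·λ' ≈ -16.87006 ∉ [-0.5, 0.5) ⇒ out

2, 3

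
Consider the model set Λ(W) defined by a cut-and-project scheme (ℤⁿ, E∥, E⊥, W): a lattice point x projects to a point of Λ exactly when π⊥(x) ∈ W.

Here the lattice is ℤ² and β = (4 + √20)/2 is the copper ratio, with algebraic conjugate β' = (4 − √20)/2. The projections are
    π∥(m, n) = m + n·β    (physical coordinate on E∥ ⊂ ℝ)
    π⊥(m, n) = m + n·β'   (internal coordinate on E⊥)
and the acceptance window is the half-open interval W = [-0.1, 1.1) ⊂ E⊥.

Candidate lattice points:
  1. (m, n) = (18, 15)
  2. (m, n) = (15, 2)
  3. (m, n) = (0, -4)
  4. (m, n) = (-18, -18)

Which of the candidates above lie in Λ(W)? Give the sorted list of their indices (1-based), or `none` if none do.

Compute β' = (4−√20)/2 = -0.2361, so π⊥(m,n) = m -0.2361·n.
#1 (18,15): internal coord 18 + (15)·β' = +14.4590; +14.4590 ∉ [-0.1, 1.1) → out
#2 (15,2): internal coord 15 + (2)·β' = +14.5279; +14.5279 ∉ [-0.1, 1.1) → out
#3 (0,-4): internal coord 0 + (-4)·β' = +0.9443; +0.9443 ∈ [-0.1, 1.1) → IN Λ
#4 (-18,-18): internal coord -18 + (-18)·β' = -13.7508; -13.7508 ∉ [-0.1, 1.1) → out

3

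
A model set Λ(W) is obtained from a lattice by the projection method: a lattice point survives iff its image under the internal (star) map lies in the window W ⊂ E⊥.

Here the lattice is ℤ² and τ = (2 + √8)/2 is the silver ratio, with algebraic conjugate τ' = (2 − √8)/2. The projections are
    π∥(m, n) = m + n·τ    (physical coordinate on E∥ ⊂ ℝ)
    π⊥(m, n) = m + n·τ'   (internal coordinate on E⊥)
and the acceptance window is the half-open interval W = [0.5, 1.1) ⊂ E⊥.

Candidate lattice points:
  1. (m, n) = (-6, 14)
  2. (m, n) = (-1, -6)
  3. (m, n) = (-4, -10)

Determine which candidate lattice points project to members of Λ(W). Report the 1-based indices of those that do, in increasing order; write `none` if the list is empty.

none

τ' = (2−√8)/2 ≈ -0.414214.
candidate 1: (m,n)=(-6,14) → π∥ = -6+14·τ ≈ 27.798990, π⊥ = -6+14·τ' ≈ -11.798990 ∉ [0.5, 1.1) ⇒ out
candidate 2: (m,n)=(-1,-6) → π∥ = -1-6·τ ≈ -15.485281, π⊥ = -1-6·τ' ≈ 1.485281 ∉ [0.5, 1.1) ⇒ out
candidate 3: (m,n)=(-4,-10) → π∥ = -4-10·τ ≈ -28.142136, π⊥ = -4-10·τ' ≈ 0.142136 ∉ [0.5, 1.1) ⇒ out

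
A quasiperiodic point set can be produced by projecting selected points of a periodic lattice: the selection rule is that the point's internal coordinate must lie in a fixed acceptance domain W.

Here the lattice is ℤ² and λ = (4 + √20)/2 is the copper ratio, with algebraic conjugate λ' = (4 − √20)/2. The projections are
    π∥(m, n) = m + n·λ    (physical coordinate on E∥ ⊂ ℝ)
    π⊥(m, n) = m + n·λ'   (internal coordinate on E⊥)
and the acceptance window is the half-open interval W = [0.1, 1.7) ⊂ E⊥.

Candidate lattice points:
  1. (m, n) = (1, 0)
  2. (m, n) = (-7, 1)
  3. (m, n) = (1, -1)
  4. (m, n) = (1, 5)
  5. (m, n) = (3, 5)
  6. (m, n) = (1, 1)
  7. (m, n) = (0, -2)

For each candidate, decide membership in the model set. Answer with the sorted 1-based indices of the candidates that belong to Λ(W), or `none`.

1, 3, 6, 7

Compute λ' = (4−√20)/2 = -0.2361, so π⊥(m,n) = m -0.2361·n.
#1 (1,0): internal coord 1 + (0)·λ' = +1.0000; +1.0000 ∈ [0.1, 1.7) → IN Λ
#2 (-7,1): internal coord -7 + (1)·λ' = -7.2361; -7.2361 ∉ [0.1, 1.7) → out
#3 (1,-1): internal coord 1 + (-1)·λ' = +1.2361; +1.2361 ∈ [0.1, 1.7) → IN Λ
#4 (1,5): internal coord 1 + (5)·λ' = -0.1803; -0.1803 ∉ [0.1, 1.7) → out
#5 (3,5): internal coord 3 + (5)·λ' = +1.8197; +1.8197 ∉ [0.1, 1.7) → out
#6 (1,1): internal coord 1 + (1)·λ' = +0.7639; +0.7639 ∈ [0.1, 1.7) → IN Λ
#7 (0,-2): internal coord 0 + (-2)·λ' = +0.4721; +0.4721 ∈ [0.1, 1.7) → IN Λ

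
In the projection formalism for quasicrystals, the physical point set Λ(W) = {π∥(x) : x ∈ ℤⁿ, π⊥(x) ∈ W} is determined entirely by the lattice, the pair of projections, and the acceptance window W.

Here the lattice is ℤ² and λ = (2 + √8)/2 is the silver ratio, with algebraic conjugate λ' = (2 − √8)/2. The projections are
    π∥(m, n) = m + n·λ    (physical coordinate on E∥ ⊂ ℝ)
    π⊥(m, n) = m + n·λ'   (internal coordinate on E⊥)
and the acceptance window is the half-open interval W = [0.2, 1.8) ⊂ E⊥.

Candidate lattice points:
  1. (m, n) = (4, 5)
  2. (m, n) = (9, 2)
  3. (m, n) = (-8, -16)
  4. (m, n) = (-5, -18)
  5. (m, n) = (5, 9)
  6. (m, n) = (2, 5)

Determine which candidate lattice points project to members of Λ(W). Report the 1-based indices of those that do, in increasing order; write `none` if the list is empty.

5

Compute λ' = (2−√8)/2 = -0.414214, so π⊥(m,n) = m -0.414214·n.
[1] lift (4,5): star map gives 1.928932; window check 0.2 ≤ 1.928932 < 1.8 is false → out
[2] lift (9,2): star map gives 8.171573; window check 0.2 ≤ 8.171573 < 1.8 is false → out
[3] lift (-8,-16): star map gives -1.372583; window check 0.2 ≤ -1.372583 < 1.8 is false → out
[4] lift (-5,-18): star map gives 2.455844; window check 0.2 ≤ 2.455844 < 1.8 is false → out
[5] lift (5,9): star map gives 1.272078; window check 0.2 ≤ 1.272078 < 1.8 is true → IN Λ
[6] lift (2,5): star map gives -0.071068; window check 0.2 ≤ -0.071068 < 1.8 is false → out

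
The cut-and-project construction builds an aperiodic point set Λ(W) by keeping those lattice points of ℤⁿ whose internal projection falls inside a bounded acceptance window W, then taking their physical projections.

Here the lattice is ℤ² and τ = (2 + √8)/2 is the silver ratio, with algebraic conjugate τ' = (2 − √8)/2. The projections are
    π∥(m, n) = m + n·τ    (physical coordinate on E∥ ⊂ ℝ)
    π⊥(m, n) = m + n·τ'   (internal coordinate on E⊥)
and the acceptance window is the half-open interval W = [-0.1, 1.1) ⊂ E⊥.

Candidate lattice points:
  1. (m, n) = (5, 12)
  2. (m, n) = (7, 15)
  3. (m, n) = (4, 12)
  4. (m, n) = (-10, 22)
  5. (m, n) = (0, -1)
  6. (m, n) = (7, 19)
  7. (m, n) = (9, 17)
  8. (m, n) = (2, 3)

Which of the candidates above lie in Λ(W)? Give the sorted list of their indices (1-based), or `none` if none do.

1, 2, 5, 8

τ' = (2−√8)/2 ≈ -0.4142.
candidate 1: (m,n)=(5,12) → π∥ = 5+12·τ ≈ 33.9706, π⊥ = 5+12·τ' ≈ 0.0294 ∈ [-0.1, 1.1) ⇒ IN Λ
candidate 2: (m,n)=(7,15) → π∥ = 7+15·τ ≈ 43.2132, π⊥ = 7+15·τ' ≈ 0.7868 ∈ [-0.1, 1.1) ⇒ IN Λ
candidate 3: (m,n)=(4,12) → π∥ = 4+12·τ ≈ 32.9706, π⊥ = 4+12·τ' ≈ -0.9706 ∉ [-0.1, 1.1) ⇒ out
candidate 4: (m,n)=(-10,22) → π∥ = -10+22·τ ≈ 43.1127, π⊥ = -10+22·τ' ≈ -19.1127 ∉ [-0.1, 1.1) ⇒ out
candidate 5: (m,n)=(0,-1) → π∥ = 0-1·τ ≈ -2.4142, π⊥ = 0-1·τ' ≈ 0.4142 ∈ [-0.1, 1.1) ⇒ IN Λ
candidate 6: (m,n)=(7,19) → π∥ = 7+19·τ ≈ 52.8701, π⊥ = 7+19·τ' ≈ -0.8701 ∉ [-0.1, 1.1) ⇒ out
candidate 7: (m,n)=(9,17) → π∥ = 9+17·τ ≈ 50.0416, π⊥ = 9+17·τ' ≈ 1.9584 ∉ [-0.1, 1.1) ⇒ out
candidate 8: (m,n)=(2,3) → π∥ = 2+3·τ ≈ 9.2426, π⊥ = 2+3·τ' ≈ 0.7574 ∈ [-0.1, 1.1) ⇒ IN Λ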